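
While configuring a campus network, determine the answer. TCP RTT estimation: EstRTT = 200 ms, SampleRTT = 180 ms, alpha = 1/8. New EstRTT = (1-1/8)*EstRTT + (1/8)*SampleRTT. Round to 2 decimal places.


Given: EstRTT = 200 ms, SampleRTT = 180 ms, alpha = 1/8
New EstRTT = (1 - alpha) * EstRTT + alpha * SampleRTT
(7/8) * 200 = 175
(1/8) * 180 = 22.5
New EstRTT = 175 + 22.5 = 197.5 ms -> 197.50 ms (2 dp)

197.50


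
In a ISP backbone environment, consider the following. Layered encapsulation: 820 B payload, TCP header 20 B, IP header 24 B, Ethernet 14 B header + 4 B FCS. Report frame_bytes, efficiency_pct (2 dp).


TCP segment = 820 + 20 = 840 B
IP packet = 840 + 24 = 864 B
Ethernet frame = 864 + 14 + 4 = 882 B
Efficiency = app / frame = 820 / 882 = 0.929705 = 92.9705% -> 92.97% (2 dp)

882, 92.97


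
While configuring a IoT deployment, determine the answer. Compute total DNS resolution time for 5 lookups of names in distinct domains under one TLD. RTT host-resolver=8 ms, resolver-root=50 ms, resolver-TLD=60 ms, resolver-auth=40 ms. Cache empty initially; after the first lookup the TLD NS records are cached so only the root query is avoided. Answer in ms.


Lookup 1 (cold cache): local + root + TLD + auth = 8 + 50 + 60 + 40 = 158 ms
Lookups 2..5 (TLD NS cached -> skip root; new domain -> still ask TLD and auth): local + TLD + auth = 8 + 60 + 40 = 108 ms each
Remaining 4 lookups: 4 * 108 = 432 ms
Total = 158 + 432 = 590 ms

590


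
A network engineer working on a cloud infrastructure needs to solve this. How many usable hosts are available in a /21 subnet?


Given: subnet mask /21
Host bits = 32 - 21 = 11
Total addresses = 2^11 = 2048
Usable hosts = 2048 - 2 (network + broadcast) = 2046

2046


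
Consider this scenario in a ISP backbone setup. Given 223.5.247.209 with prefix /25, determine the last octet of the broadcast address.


Given: IP = 223.5.247.209, prefix = /25
Host bits = 32 - 25 = 7
Network last octet = 209 AND mask = 128
Host part size = 2^7 - 1 = 127
Broadcast last octet = 128 OR 127 = 255

255


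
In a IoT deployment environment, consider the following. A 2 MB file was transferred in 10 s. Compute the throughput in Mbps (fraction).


Given: file = 2 MB, time = 10 s
File in Mb = 2 * 8 = 16 Mb
Throughput = 16 / 10 Mbps
Throughput = 8/5 Mbps

8/5


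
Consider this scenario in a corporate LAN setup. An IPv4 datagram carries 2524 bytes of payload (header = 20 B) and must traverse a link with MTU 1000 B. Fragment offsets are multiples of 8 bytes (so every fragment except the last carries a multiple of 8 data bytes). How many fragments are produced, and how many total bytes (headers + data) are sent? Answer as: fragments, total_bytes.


Max data per non-final fragment = floor((MTU - header)/8)*8 = floor((1000 - 20)/8)*8 = floor(980/8)*8 = 976 B
Final fragment needs no 8-byte alignment: it can carry up to MTU - header = 980 B
Non-final fragments needed = ceil((payload - 980) / 976) = ceil(1544/976) = ceil(1.5820) = 2
Number of fragments = 2 + 1 = 3
Fragment sizes (data): 2 * 976 B + 572 B (last, 572 <= 980 OK)
Total bytes sent = payload + n_frags * header = 2524 + 3*20 = 2524 + 60 = 2584 B

3, 2584


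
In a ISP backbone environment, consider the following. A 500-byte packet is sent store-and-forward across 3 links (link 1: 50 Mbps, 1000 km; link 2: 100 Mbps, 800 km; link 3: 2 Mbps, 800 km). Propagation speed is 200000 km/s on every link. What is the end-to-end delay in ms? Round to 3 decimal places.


Packet = 500 bytes = 4000 bits. Store-and-forward: sum (t_trans + t_prop) per link.
Link 1: t_trans = 4000/(50*10^6) s = 0.0800 ms; t_prop = 1000/200000 s = 5.0000 ms; subtotal = 5.0800 ms
Link 2: t_trans = 4000/(100*10^6) s = 0.0400 ms; t_prop = 800/200000 s = 4.0000 ms; subtotal = 4.0400 ms
Link 3: t_trans = 4000/(2*10^6) s = 2.0000 ms; t_prop = 800/200000 s = 4.0000 ms; subtotal = 6.0000 ms
End-to-end = 5.0800 + 4.0400 + 6.0000 = 15.1200 ms -> 15.120 ms (3 dp)

15.120


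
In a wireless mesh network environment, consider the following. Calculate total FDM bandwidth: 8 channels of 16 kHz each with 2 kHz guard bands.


Given: 8 channels, 16 kHz each, guard = 2 kHz
Channel bandwidth = 8 * 16 = 128 kHz
Guard bands = 7 gaps * 2 kHz = 14 kHz
Total = 128 + 14 = 142 kHz

142


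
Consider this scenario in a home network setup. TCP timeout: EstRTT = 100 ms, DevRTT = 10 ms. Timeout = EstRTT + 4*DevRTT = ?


Given: EstRTT = 100 ms, DevRTT = 10 ms
Timeout = EstRTT + 4 * DevRTT
4 * DevRTT = 4 * 10 = 40
Timeout = 100 + 40 = 140 ms

140


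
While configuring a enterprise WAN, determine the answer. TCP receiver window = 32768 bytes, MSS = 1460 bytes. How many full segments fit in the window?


Given: RWND = 32768 bytes, MSS = 1460 bytes
Full segments = floor(RWND / MSS)
Full segments = floor(32768 / 1460)
Full segments = floor(22.4438) = 22

22


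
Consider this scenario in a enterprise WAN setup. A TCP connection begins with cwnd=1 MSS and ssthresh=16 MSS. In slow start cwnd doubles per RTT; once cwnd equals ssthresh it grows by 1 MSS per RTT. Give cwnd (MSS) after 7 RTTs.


RTT 0: cwnd = 1 MSS (initial)
RTT 1: cwnd = 2 MSS (slow start, doubled)
RTT 2: cwnd = 4 MSS (slow start, doubled)
RTT 3: cwnd = 8 MSS (slow start, doubled)
RTT 4: cwnd = 16 MSS (slow start, doubled)
RTT 5: cwnd = 17 MSS (congestion avoidance, +1)
RTT 6: cwnd = 18 MSS (congestion avoidance, +1)
RTT 7: cwnd = 19 MSS (congestion avoidance, +1)

19


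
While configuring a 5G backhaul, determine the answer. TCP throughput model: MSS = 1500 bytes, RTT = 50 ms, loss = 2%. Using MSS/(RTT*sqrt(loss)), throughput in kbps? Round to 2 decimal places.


Given: MSS = 1500 bytes, RTT = 50 ms, loss = 2%
RTT in seconds = 50 / 1000 = 0.05
Loss rate = 2% = 0.02
sqrt(loss) = sqrt(0.02) = 0.141421356237
Throughput (bytes/s) = 1500 / (0.05 * 0.141421356237) = 212132.0344
Throughput (kbps) = 212132.0344 * 8 / 1000 = 1697.056275 -> 1697.06 kbps (2 dp)

1697.06


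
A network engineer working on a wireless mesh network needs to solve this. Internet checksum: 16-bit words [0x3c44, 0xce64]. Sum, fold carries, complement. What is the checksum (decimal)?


Given words: [0x3c44, 0xce64]
Step 1: Sum all words
Raw sum = 15428 + 52836 = 68264
Step 2: Fold carry: (2728 + 1) = 2729
One's complement = ~2729 & 0xFFFF = 62806

62806


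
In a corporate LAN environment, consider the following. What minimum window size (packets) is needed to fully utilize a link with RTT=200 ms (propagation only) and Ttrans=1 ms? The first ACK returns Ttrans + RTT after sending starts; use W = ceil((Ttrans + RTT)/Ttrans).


Given: Ttrans = 1 ms, RTT = 200 ms (= 2 * Tprop, Tprop = 100 ms)
Time until first ACK returns = Ttrans + RTT = 1 + 200 = 201 ms
Need W * Ttrans >= Ttrans + RTT  ->  W >= (Ttrans + RTT) / Ttrans
(Ttrans + RTT) / Ttrans = 201 / 1 = 201
W_min = ceil(201) = 201

201


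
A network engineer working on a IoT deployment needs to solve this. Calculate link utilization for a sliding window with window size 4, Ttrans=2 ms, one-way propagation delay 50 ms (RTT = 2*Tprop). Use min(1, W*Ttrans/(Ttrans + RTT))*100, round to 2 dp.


Given: W = 4, Ttrans = 2 ms, RTT = 100 ms (= 2 * Tprop, Tprop = 50 ms)
Cycle time = Ttrans + RTT = 2 + 100 = 102 ms (first packet sent until its ACK returns)
W * Ttrans = 4 * 2 = 8 ms of sending per cycle
W * Ttrans / (Ttrans + RTT) = 8 / 102 = 0.078431
U = min(1, 0.078431) = 0.078431
U% = 7.84%

7.84


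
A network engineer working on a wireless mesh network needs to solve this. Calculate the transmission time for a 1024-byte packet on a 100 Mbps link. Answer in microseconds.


Given: packet = 1024 bytes, bandwidth = 100 Mbps
Packet in bits = 1024 * 8 = 8192 bits
Bandwidth = 100 * 10^6 = 100000000 bps
Time = 8192 / 100000000 seconds
Time in us = 8192 * 10^6 / 100000000 = 81.92

81.92


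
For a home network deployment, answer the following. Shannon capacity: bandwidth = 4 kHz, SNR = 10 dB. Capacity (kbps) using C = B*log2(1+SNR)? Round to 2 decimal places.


Given: B = 4 kHz, SNR = 10 dB
SNR linear = 10^(10/10) = 10
1 + SNR = 11
log2(11) = 3.4594316186
C = 4 * 1000 * 3.4594316186 = 13837.7265 bps
C = 13.837726 kbps -> 13.84 kbps (2 dp)

13.84


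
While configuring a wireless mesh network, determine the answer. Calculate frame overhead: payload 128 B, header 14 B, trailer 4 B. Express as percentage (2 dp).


Given: payload = 128 B, header = 14 B, trailer = 4 B
Overhead bytes = header + trailer = 14 + 4 = 18
Total frame = payload + overhead = 128 + 18 = 146
Overhead % = 18 / 146 * 100 = 12.3288% -> 12.33% (2 dp)

12.33


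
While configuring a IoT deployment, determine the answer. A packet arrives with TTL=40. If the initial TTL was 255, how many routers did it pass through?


Given: initial TTL = 255, received TTL = 40
Hops = initial TTL - received TTL
Hops = 255 - 40 = 215

215


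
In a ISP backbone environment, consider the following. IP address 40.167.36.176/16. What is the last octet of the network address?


Given: IP = 40.167.36.176, prefix = /16
Subnet mask = 255.255.0.0
Last octet of IP: 176
Last octet of mask: 0
Network last octet = 176 AND 0 = 0

0


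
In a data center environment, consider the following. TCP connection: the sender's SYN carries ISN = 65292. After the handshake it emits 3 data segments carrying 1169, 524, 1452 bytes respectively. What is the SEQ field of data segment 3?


The SYN occupies sequence number ISN = 65292, so the first data byte is ISN + 1 = 65293.
SEQ of data segment i = (ISN + 1) + sum of payload sizes of segments 1..i-1.
Segment 1: SEQ = 65293, payload = 1169 bytes
Segment 2: SEQ = 66462, payload = 524 bytes
Segment 3: SEQ = 66986, payload = 1452 bytes
SEQ of segment 3 = 65293 + 1169 + 524 = 66986

66986


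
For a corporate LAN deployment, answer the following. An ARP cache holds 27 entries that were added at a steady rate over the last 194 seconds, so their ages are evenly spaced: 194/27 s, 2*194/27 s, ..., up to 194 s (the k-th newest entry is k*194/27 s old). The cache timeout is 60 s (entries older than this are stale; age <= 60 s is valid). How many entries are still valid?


Ages are k * 194/27 s for k = 1..27 (spacing = 7.1852 s).
Entry k is valid iff k * 194/27 <= 60 iff k <= 27 * 60 / 194 = 8.3505
n_valid = floor(8.3505) = 8
(n_stale = 27 - 8 = 19)

8


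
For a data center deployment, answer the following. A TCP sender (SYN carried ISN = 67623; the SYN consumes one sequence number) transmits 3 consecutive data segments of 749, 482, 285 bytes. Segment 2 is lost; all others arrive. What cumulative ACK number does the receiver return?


SYN uses sequence number 67623; first data byte = ISN + 1 = 67624.
Segment 1: SEQ = 67624, len = 749 B, covers [67624, 68372]
Segment 2: SEQ = 68373, len = 482 B, covers [68373, 68854] [LOST]
Segment 3: SEQ = 68855, len = 285 B, covers [68855, 69139]
In-order data received: bytes [67624, 68372] (segments 1..1).
Segment 2 missing -> gap begins at byte 68373; later segments buffered out of order.
Cumulative ACK = next expected in-order byte = 67624 + 749 = 68373

68373


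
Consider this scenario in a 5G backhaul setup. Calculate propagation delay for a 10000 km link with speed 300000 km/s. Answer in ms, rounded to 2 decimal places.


Given: distance = 10000 km, speed = 300000 km/s
Delay = distance / speed = 10000 / 300000 seconds
Delay in ms = 10000 * 1000 / 300000
Delay = 33.3333 ms
Rounded to 2 dp = 33.33 ms

33.33


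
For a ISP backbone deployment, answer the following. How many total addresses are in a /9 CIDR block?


Given: CIDR prefix /9
Host bits = 32 - 9 = 23
Total addresses = 2^23 = 8388608

8388608


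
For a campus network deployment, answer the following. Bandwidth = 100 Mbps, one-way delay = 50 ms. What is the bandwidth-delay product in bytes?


Given: bandwidth = 100 Mbps, delay = 50 ms
BDP in bits = 100 * 10^6 * 50 / 1000
BDP in bits = 5000000
BDP in bytes = 5000000 / 8 = 625000

625000


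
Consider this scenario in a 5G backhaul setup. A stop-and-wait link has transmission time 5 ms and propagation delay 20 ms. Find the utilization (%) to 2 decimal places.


Given: Ttrans = 5 ms, Tprop = 20 ms
RTT = 2 * Tprop = 2 * 20 = 40 ms
U = Ttrans / (Ttrans + RTT)
U = 5 / (5 + 40)
U = 5 / 45 = 0.111111
U% = 11.11%

11.11


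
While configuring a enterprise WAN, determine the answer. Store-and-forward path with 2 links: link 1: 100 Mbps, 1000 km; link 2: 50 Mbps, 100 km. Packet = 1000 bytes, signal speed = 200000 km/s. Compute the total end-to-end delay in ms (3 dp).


Packet = 1000 bytes = 8000 bits. Store-and-forward: sum (t_trans + t_prop) per link.
Link 1: t_trans = 8000/(100*10^6) s = 0.0800 ms; t_prop = 1000/200000 s = 5.0000 ms; subtotal = 5.0800 ms
Link 2: t_trans = 8000/(50*10^6) s = 0.1600 ms; t_prop = 100/200000 s = 0.5000 ms; subtotal = 0.6600 ms
End-to-end = 5.0800 + 0.6600 = 5.7400 ms -> 5.740 ms (3 dp)

5.740


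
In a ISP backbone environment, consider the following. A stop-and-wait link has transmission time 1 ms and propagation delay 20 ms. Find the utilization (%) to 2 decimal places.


Given: Ttrans = 1 ms, Tprop = 20 ms
RTT = 2 * Tprop = 2 * 20 = 40 ms
U = Ttrans / (Ttrans + RTT)
U = 1 / (1 + 40)
U = 1 / 41 = 0.02439
U% = 2.44%

2.44


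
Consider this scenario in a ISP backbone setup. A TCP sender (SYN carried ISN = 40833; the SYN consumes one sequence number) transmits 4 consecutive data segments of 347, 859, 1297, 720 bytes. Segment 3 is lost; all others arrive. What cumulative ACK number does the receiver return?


SYN uses sequence number 40833; first data byte = ISN + 1 = 40834.
Segment 1: SEQ = 40834, len = 347 B, covers [40834, 41180]
Segment 2: SEQ = 41181, len = 859 B, covers [41181, 42039]
Segment 3: SEQ = 42040, len = 1297 B, covers [42040, 43336] [LOST]
Segment 4: SEQ = 43337, len = 720 B, covers [43337, 44056]
In-order data received: bytes [40834, 42039] (segments 1..2).
Segment 3 missing -> gap begins at byte 42040; later segments buffered out of order.
Cumulative ACK = next expected in-order byte = 40834 + 347 + 859 = 42040

42040


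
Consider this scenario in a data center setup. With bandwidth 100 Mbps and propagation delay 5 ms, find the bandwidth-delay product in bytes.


Given: bandwidth = 100 Mbps, delay = 5 ms
BDP in bits = 100 * 10^6 * 5 / 1000
BDP in bits = 500000
BDP in bytes = 500000 / 8 = 62500

62500


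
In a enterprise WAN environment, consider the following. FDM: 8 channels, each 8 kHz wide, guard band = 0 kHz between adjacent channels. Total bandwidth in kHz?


Given: 8 channels, 8 kHz each, guard = 0 kHz
Channel bandwidth = 8 * 8 = 64 kHz
Guard bands = 7 gaps * 0 kHz = 0 kHz
Total = 64 + 0 = 64 kHz

64


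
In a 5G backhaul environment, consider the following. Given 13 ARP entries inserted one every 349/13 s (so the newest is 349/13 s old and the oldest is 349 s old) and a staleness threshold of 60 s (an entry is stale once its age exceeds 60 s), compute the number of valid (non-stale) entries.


Ages are k * 349/13 s for k = 1..13 (spacing = 26.8462 s).
Entry k is valid iff k * 349/13 <= 60 iff k <= 13 * 60 / 349 = 2.2350
n_valid = floor(2.2350) = 2
(n_stale = 13 - 2 = 11)

2


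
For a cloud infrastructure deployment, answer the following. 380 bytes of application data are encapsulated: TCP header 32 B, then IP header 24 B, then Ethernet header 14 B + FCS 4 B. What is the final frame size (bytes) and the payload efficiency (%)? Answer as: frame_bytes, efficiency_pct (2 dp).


TCP segment = 380 + 32 = 412 B
IP packet = 412 + 24 = 436 B
Ethernet frame = 436 + 14 + 4 = 454 B
Efficiency = app / frame = 380 / 454 = 0.837004 = 83.7004% -> 83.70% (2 dp)

454, 83.70


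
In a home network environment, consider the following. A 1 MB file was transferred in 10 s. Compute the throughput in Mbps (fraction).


Given: file = 1 MB, time = 10 s
File in Mb = 1 * 8 = 8 Mb
Throughput = 8 / 10 Mbps
Throughput = 4/5 Mbps

4/5


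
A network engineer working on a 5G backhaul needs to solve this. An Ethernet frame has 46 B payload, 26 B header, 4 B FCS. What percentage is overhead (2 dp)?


Given: payload = 46 B, header = 26 B, trailer = 4 B
Overhead bytes = header + trailer = 26 + 4 = 30
Total frame = payload + overhead = 46 + 30 = 76
Overhead % = 30 / 76 * 100 = 39.4737% -> 39.47% (2 dp)

39.47


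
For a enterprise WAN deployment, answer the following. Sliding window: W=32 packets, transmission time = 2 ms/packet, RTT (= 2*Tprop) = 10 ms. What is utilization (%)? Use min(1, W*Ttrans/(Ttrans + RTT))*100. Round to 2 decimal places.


Given: W = 32, Ttrans = 2 ms, RTT = 10 ms (= 2 * Tprop, Tprop = 5 ms)
Cycle time = Ttrans + RTT = 2 + 10 = 12 ms (first packet sent until its ACK returns)
W * Ttrans = 32 * 2 = 64 ms of sending per cycle
W * Ttrans / (Ttrans + RTT) = 64 / 12 = 5.333333
U = min(1, 5.333333) = 1.000000
U% = 100.00%

100.00


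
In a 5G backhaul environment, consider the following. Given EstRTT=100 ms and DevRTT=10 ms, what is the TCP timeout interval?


Given: EstRTT = 100 ms, DevRTT = 10 ms
Timeout = EstRTT + 4 * DevRTT
4 * DevRTT = 4 * 10 = 40
Timeout = 100 + 40 = 140 ms

140


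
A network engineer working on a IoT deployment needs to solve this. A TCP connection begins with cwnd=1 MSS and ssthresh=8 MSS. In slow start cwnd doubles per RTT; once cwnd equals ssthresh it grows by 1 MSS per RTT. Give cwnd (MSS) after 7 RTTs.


RTT 0: cwnd = 1 MSS (initial)
RTT 1: cwnd = 2 MSS (slow start, doubled)
RTT 2: cwnd = 4 MSS (slow start, doubled)
RTT 3: cwnd = 8 MSS (slow start, doubled)
RTT 4: cwnd = 9 MSS (congestion avoidance, +1)
RTT 5: cwnd = 10 MSS (congestion avoidance, +1)
RTT 6: cwnd = 11 MSS (congestion avoidance, +1)
RTT 7: cwnd = 12 MSS (congestion avoidance, +1)

12


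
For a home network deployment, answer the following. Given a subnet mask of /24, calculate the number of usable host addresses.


Given: subnet mask /24
Host bits = 32 - 24 = 8
Total addresses = 2^8 = 256
Usable hosts = 256 - 2 (network + broadcast) = 254

254


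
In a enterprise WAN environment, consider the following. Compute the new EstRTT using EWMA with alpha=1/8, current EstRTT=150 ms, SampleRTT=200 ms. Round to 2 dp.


Given: EstRTT = 150 ms, SampleRTT = 200 ms, alpha = 1/8
New EstRTT = (1 - alpha) * EstRTT + alpha * SampleRTT
(7/8) * 150 = 131.25
(1/8) * 200 = 25
New EstRTT = 131.25 + 25 = 156.25 ms -> 156.25 ms (2 dp)

156.25


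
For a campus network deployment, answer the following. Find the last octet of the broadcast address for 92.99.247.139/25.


Given: IP = 92.99.247.139, prefix = /25
Host bits = 32 - 25 = 7
Network last octet = 139 AND mask = 128
Host part size = 2^7 - 1 = 127
Broadcast last octet = 128 OR 127 = 255

255


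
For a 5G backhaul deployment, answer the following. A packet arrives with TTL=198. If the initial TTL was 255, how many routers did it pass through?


Given: initial TTL = 255, received TTL = 198
Hops = initial TTL - received TTL
Hops = 255 - 198 = 57

57


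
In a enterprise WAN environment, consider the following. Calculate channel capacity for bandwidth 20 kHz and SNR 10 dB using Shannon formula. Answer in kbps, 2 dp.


Given: B = 20 kHz, SNR = 10 dB
SNR linear = 10^(10/10) = 10
1 + SNR = 11
log2(11) = 3.4594316186
C = 20 * 1000 * 3.4594316186 = 69188.6324 bps
C = 69.188632 kbps -> 69.19 kbps (2 dp)

69.19


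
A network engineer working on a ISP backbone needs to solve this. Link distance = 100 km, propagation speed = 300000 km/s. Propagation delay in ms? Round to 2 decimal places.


Given: distance = 100 km, speed = 300000 km/s
Delay = distance / speed = 100 / 300000 seconds
Delay in ms = 100 * 1000 / 300000
Delay = 0.3333 ms
Rounded to 2 dp = 0.33 ms

0.33


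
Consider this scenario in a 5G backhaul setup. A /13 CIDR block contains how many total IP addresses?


Given: CIDR prefix /13
Host bits = 32 - 13 = 19
Total addresses = 2^19 = 524288

524288


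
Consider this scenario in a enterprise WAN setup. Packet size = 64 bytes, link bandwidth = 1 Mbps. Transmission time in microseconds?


Given: packet = 64 bytes, bandwidth = 1 Mbps
Packet in bits = 64 * 8 = 512 bits
Bandwidth = 1 * 10^6 = 1000000 bps
Time = 512 / 1000000 seconds
Time in us = 512 * 10^6 / 1000000 = 512

512


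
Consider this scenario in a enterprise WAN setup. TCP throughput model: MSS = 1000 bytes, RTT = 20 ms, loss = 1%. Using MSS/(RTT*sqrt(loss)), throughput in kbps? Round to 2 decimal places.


Given: MSS = 1000 bytes, RTT = 20 ms, loss = 1%
RTT in seconds = 20 / 1000 = 0.02
Loss rate = 1% = 0.01
sqrt(loss) = sqrt(0.01) = 0.1
Throughput (bytes/s) = 1000 / (0.02 * 0.1) = 500000.0000
Throughput (kbps) = 500000.0000 * 8 / 1000 = 4000.000000 -> 4000.00 kbps (2 dp)

4000.00


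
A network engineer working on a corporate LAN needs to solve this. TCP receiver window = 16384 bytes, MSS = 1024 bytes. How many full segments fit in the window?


Given: RWND = 16384 bytes, MSS = 1024 bytes
Full segments = floor(RWND / MSS)
Full segments = floor(16384 / 1024)
Full segments = floor(16.0) = 16

16


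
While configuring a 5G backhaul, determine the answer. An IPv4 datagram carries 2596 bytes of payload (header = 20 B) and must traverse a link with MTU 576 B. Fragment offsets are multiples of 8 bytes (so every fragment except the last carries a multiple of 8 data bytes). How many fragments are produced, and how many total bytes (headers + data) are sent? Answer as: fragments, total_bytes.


Max data per non-final fragment = floor((MTU - header)/8)*8 = floor((576 - 20)/8)*8 = floor(556/8)*8 = 552 B
Final fragment needs no 8-byte alignment: it can carry up to MTU - header = 556 B
Non-final fragments needed = ceil((payload - 556) / 552) = ceil(2040/552) = ceil(3.6957) = 4
Number of fragments = 4 + 1 = 5
Fragment sizes (data): 4 * 552 B + 388 B (last, 388 <= 556 OK)
Total bytes sent = payload + n_frags * header = 2596 + 5*20 = 2596 + 100 = 2696 B

5, 2696


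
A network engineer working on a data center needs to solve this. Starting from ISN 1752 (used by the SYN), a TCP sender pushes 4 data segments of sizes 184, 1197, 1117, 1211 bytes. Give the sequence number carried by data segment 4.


The SYN occupies sequence number ISN = 1752, so the first data byte is ISN + 1 = 1753.
SEQ of data segment i = (ISN + 1) + sum of payload sizes of segments 1..i-1.
Segment 1: SEQ = 1753, payload = 184 bytes
Segment 2: SEQ = 1937, payload = 1197 bytes
Segment 3: SEQ = 3134, payload = 1117 bytes
Segment 4: SEQ = 4251, payload = 1211 bytes
SEQ of segment 4 = 1753 + 184 + 1197 + 1117 = 4251

4251


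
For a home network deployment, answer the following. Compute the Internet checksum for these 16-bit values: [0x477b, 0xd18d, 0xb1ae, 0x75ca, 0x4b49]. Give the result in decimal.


Given words: [0x477b, 0xd18d, 0xb1ae, 0x75ca, 0x4b49]
Step 1: Sum all words
Raw sum = 18299 + 53645 + 45486 + 30154 + 19273 = 166857
Step 2: Fold carry: (35785 + 2) = 35787
One's complement = ~35787 & 0xFFFF = 29748

29748


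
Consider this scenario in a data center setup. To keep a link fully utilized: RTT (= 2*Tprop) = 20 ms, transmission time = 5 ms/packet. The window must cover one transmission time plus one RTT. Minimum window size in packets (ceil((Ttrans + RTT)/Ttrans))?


Given: Ttrans = 5 ms, RTT = 20 ms (= 2 * Tprop, Tprop = 10 ms)
Time until first ACK returns = Ttrans + RTT = 5 + 20 = 25 ms
Need W * Ttrans >= Ttrans + RTT  ->  W >= (Ttrans + RTT) / Ttrans
(Ttrans + RTT) / Ttrans = 25 / 5 = 5
W_min = ceil(5) = 5

5


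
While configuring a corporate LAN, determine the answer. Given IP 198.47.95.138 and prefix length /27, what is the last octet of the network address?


Given: IP = 198.47.95.138, prefix = /27
Subnet mask = 255.255.255.224
Last octet of IP: 138
Last octet of mask: 224
Network last octet = 138 AND 224 = 128

128


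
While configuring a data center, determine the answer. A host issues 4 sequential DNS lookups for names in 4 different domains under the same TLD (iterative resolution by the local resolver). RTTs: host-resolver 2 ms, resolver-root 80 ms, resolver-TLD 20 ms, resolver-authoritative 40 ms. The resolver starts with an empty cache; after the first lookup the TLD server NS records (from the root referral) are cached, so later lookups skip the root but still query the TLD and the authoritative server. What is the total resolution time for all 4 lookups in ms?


Lookup 1 (cold cache): local + root + TLD + auth = 2 + 80 + 20 + 40 = 142 ms
Lookups 2..4 (TLD NS cached -> skip root; new domain -> still ask TLD and auth): local + TLD + auth = 2 + 20 + 40 = 62 ms each
Remaining 3 lookups: 3 * 62 = 186 ms
Total = 142 + 186 = 328 ms

328


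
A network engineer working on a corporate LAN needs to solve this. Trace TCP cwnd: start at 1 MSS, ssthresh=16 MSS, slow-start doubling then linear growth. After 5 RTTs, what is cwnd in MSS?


RTT 0: cwnd = 1 MSS (initial)
RTT 1: cwnd = 2 MSS (slow start, doubled)
RTT 2: cwnd = 4 MSS (slow start, doubled)
RTT 3: cwnd = 8 MSS (slow start, doubled)
RTT 4: cwnd = 16 MSS (slow start, doubled)
RTT 5: cwnd = 17 MSS (congestion avoidance, +1)

17


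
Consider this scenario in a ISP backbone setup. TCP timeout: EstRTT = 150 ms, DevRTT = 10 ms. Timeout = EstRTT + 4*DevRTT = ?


Given: EstRTT = 150 ms, DevRTT = 10 ms
Timeout = EstRTT + 4 * DevRTT
4 * DevRTT = 4 * 10 = 40
Timeout = 150 + 40 = 190 ms

190


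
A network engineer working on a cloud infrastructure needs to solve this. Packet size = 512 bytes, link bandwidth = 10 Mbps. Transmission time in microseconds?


Given: packet = 512 bytes, bandwidth = 10 Mbps
Packet in bits = 512 * 8 = 4096 bits
Bandwidth = 10 * 10^6 = 10000000 bps
Time = 4096 / 10000000 seconds
Time in us = 4096 * 10^6 / 10000000 = 409.6

409.6


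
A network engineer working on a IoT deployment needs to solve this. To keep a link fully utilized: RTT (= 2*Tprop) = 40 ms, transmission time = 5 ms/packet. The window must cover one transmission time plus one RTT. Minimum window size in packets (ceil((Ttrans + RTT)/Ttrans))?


Given: Ttrans = 5 ms, RTT = 40 ms (= 2 * Tprop, Tprop = 20 ms)
Time until first ACK returns = Ttrans + RTT = 5 + 40 = 45 ms
Need W * Ttrans >= Ttrans + RTT  ->  W >= (Ttrans + RTT) / Ttrans
(Ttrans + RTT) / Ttrans = 45 / 5 = 9
W_min = ceil(9) = 9

9


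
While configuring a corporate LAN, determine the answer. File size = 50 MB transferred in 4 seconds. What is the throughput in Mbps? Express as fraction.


Given: file = 50 MB, time = 4 s
File in Mb = 50 * 8 = 400 Mb
Throughput = 400 / 4 Mbps
Throughput = 100 Mbps

100


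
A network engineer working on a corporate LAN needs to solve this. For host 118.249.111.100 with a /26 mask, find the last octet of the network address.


Given: IP = 118.249.111.100, prefix = /26
Subnet mask = 255.255.255.192
Last octet of IP: 100
Last octet of mask: 192
Network last octet = 100 AND 192 = 64

64


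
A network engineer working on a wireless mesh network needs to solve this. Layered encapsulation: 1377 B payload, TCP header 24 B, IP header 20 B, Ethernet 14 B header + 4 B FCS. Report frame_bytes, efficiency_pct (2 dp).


TCP segment = 1377 + 24 = 1401 B
IP packet = 1401 + 20 = 1421 B
Ethernet frame = 1421 + 14 + 4 = 1439 B
Efficiency = app / frame = 1377 / 1439 = 0.956915 = 95.6915% -> 95.69% (2 dp)

1439, 95.69


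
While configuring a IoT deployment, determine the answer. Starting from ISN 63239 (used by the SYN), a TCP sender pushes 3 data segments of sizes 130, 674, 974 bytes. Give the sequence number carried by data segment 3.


The SYN occupies sequence number ISN = 63239, so the first data byte is ISN + 1 = 63240.
SEQ of data segment i = (ISN + 1) + sum of payload sizes of segments 1..i-1.
Segment 1: SEQ = 63240, payload = 130 bytes
Segment 2: SEQ = 63370, payload = 674 bytes
Segment 3: SEQ = 64044, payload = 974 bytes
SEQ of segment 3 = 63240 + 130 + 674 = 64044

64044


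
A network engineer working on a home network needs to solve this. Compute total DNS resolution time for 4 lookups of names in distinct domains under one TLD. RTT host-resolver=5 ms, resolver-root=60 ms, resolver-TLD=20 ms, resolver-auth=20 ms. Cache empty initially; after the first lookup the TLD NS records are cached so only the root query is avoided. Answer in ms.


Lookup 1 (cold cache): local + root + TLD + auth = 5 + 60 + 20 + 20 = 105 ms
Lookups 2..4 (TLD NS cached -> skip root; new domain -> still ask TLD and auth): local + TLD + auth = 5 + 20 + 20 = 45 ms each
Remaining 3 lookups: 3 * 45 = 135 ms
Total = 105 + 135 = 240 ms

240


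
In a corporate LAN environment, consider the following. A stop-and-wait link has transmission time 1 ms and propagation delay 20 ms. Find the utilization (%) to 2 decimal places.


Given: Ttrans = 1 ms, Tprop = 20 ms
RTT = 2 * Tprop = 2 * 20 = 40 ms
U = Ttrans / (Ttrans + RTT)
U = 1 / (1 + 40)
U = 1 / 41 = 0.02439
U% = 2.44%

2.44


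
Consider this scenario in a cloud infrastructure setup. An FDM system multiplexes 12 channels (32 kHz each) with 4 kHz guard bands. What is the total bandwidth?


Given: 12 channels, 32 kHz each, guard = 4 kHz
Channel bandwidth = 12 * 32 = 384 kHz
Guard bands = 11 gaps * 4 kHz = 44 kHz
Total = 384 + 44 = 428 kHz

428


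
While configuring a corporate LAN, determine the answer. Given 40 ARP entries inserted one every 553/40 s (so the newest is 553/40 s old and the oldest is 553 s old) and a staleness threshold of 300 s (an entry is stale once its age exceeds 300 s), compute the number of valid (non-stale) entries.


Ages are k * 553/40 s for k = 1..40 (spacing = 13.8250 s).
Entry k is valid iff k * 553/40 <= 300 iff k <= 40 * 300 / 553 = 21.6998
n_valid = floor(21.6998) = 21
(n_stale = 40 - 21 = 19)

21


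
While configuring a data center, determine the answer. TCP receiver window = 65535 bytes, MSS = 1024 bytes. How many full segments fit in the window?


Given: RWND = 65535 bytes, MSS = 1024 bytes
Full segments = floor(RWND / MSS)
Full segments = floor(65535 / 1024)
Full segments = floor(63.999) = 63

63


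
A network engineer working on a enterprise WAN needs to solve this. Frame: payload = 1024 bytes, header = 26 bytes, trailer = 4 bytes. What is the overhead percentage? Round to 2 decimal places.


Given: payload = 1024 B, header = 26 B, trailer = 4 B
Overhead bytes = header + trailer = 26 + 4 = 30
Total frame = payload + overhead = 1024 + 30 = 1054
Overhead % = 30 / 1054 * 100 = 2.8463% -> 2.85% (2 dp)

2.85


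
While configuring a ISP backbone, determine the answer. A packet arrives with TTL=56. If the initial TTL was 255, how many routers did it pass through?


Given: initial TTL = 255, received TTL = 56
Hops = initial TTL - received TTL
Hops = 255 - 56 = 199

199


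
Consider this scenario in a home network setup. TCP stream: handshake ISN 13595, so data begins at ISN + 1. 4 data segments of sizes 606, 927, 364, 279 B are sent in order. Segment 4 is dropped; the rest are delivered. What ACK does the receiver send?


SYN uses sequence number 13595; first data byte = ISN + 1 = 13596.
Segment 1: SEQ = 13596, len = 606 B, covers [13596, 14201]
Segment 2: SEQ = 14202, len = 927 B, covers [14202, 15128]
Segment 3: SEQ = 15129, len = 364 B, covers [15129, 15492]
Segment 4: SEQ = 15493, len = 279 B, covers [15493, 15771] [LOST]
In-order data received: bytes [13596, 15492] (segments 1..3).
Segment 4 missing -> gap begins at byte 15493.
Cumulative ACK = next expected in-order byte = 13596 + 606 + 927 + 364 = 15493

15493


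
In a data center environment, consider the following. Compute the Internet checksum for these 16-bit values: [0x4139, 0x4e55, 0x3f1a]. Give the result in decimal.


Given words: [0x4139, 0x4e55, 0x3f1a]
Step 1: Sum all words
Raw sum = 16697 + 20053 + 16154 = 52904
One's complement = ~52904 & 0xFFFF = 12631

12631


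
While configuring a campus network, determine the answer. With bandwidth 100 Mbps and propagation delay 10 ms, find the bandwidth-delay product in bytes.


Given: bandwidth = 100 Mbps, delay = 10 ms
BDP in bits = 100 * 10^6 * 10 / 1000
BDP in bits = 1000000
BDP in bytes = 1000000 / 8 = 125000

125000


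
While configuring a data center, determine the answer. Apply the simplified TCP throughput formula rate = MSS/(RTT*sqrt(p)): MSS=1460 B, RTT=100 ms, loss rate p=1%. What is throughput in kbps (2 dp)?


Given: MSS = 1460 bytes, RTT = 100 ms, loss = 1%
RTT in seconds = 100 / 1000 = 0.1
Loss rate = 1% = 0.01
sqrt(loss) = sqrt(0.01) = 0.1
Throughput (bytes/s) = 1460 / (0.1 * 0.1) = 146000.0000
Throughput (kbps) = 146000.0000 * 8 / 1000 = 1168.000000 -> 1168.00 kbps (2 dp)

1168.00


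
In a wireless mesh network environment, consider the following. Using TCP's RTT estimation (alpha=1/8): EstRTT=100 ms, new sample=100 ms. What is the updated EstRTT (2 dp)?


Given: EstRTT = 100 ms, SampleRTT = 100 ms, alpha = 1/8
New EstRTT = (1 - alpha) * EstRTT + alpha * SampleRTT
(7/8) * 100 = 87.5
(1/8) * 100 = 12.5
New EstRTT = 87.5 + 12.5 = 100 ms -> 100.00 ms (2 dp)

100.00


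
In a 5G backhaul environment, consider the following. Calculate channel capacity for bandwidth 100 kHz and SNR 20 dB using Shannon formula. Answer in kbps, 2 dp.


Given: B = 100 kHz, SNR = 20 dB
SNR linear = 10^(20/10) = 100
1 + SNR = 101
log2(101) = 6.6582114828
C = 100 * 1000 * 6.6582114828 = 665821.1483 bps
C = 665.821148 kbps -> 665.82 kbps (2 dp)

665.82


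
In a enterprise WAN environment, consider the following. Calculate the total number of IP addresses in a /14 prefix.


Given: CIDR prefix /14
Host bits = 32 - 14 = 18
Total addresses = 2^18 = 262144

262144


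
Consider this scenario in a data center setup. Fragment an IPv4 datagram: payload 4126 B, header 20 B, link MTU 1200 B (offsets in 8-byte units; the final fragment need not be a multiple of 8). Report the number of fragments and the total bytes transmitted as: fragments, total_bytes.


Max data per non-final fragment = floor((MTU - header)/8)*8 = floor((1200 - 20)/8)*8 = floor(1180/8)*8 = 1176 B
Final fragment needs no 8-byte alignment: it can carry up to MTU - header = 1180 B
Non-final fragments needed = ceil((payload - 1180) / 1176) = ceil(2946/1176) = ceil(2.5051) = 3
Number of fragments = 3 + 1 = 4
Fragment sizes (data): 3 * 1176 B + 598 B (last, 598 <= 1180 OK)
Total bytes sent = payload + n_frags * header = 4126 + 4*20 = 4126 + 80 = 4206 B

4, 4206


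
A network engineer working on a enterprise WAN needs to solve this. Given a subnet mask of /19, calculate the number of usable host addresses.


Given: subnet mask /19
Host bits = 32 - 19 = 13
Total addresses = 2^13 = 8192
Usable hosts = 8192 - 2 (network + broadcast) = 8190

8190


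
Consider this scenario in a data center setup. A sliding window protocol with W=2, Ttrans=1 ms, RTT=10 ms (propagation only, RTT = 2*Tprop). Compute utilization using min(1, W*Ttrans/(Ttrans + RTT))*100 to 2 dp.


Given: W = 2, Ttrans = 1 ms, RTT = 10 ms (= 2 * Tprop, Tprop = 5 ms)
Cycle time = Ttrans + RTT = 1 + 10 = 11 ms (first packet sent until its ACK returns)
W * Ttrans = 2 * 1 = 2 ms of sending per cycle
W * Ttrans / (Ttrans + RTT) = 2 / 11 = 0.181818
U = min(1, 0.181818) = 0.181818
U% = 18.18%

18.18


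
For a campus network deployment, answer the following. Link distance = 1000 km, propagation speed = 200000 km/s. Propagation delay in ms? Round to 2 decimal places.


Given: distance = 1000 km, speed = 200000 km/s
Delay = distance / speed = 1000 / 200000 seconds
Delay in ms = 1000 * 1000 / 200000
Delay = 5.0000 ms
Rounded to 2 dp = 5.00 ms

5.00


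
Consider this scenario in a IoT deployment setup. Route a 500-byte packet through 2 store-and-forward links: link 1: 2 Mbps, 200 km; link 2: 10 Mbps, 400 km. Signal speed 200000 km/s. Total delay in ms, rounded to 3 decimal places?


Packet = 500 bytes = 4000 bits. Store-and-forward: sum (t_trans + t_prop) per link.
Link 1: t_trans = 4000/(2*10^6) s = 2.0000 ms; t_prop = 200/200000 s = 1.0000 ms; subtotal = 3.0000 ms
Link 2: t_trans = 4000/(10*10^6) s = 0.4000 ms; t_prop = 400/200000 s = 2.0000 ms; subtotal = 2.4000 ms
End-to-end = 3.0000 + 2.4000 = 5.4000 ms -> 5.400 ms (3 dp)

5.400


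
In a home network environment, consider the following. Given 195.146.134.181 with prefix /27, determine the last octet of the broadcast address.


Given: IP = 195.146.134.181, prefix = /27
Host bits = 32 - 27 = 5
Network last octet = 181 AND mask = 160
Host part size = 2^5 - 1 = 31
Broadcast last octet = 160 OR 31 = 191

191


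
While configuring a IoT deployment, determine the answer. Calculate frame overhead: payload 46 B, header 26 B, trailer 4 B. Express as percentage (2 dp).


Given: payload = 46 B, header = 26 B, trailer = 4 B
Overhead bytes = header + trailer = 26 + 4 = 30
Total frame = payload + overhead = 46 + 30 = 76
Overhead % = 30 / 76 * 100 = 39.4737% -> 39.47% (2 dp)

39.47


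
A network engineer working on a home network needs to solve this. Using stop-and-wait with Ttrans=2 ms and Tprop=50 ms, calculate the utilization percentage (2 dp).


Given: Ttrans = 2 ms, Tprop = 50 ms
RTT = 2 * Tprop = 2 * 50 = 100 ms
U = Ttrans / (Ttrans + RTT)
U = 2 / (2 + 100)
U = 2 / 102 = 0.019608
U% = 1.96%

1.96


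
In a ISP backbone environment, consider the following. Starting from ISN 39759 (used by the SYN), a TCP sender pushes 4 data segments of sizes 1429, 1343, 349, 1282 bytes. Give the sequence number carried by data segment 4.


The SYN occupies sequence number ISN = 39759, so the first data byte is ISN + 1 = 39760.
SEQ of data segment i = (ISN + 1) + sum of payload sizes of segments 1..i-1.
Segment 1: SEQ = 39760, payload = 1429 bytes
Segment 2: SEQ = 41189, payload = 1343 bytes
Segment 3: SEQ = 42532, payload = 349 bytes
Segment 4: SEQ = 42881, payload = 1282 bytes
SEQ of segment 4 = 39760 + 1429 + 1343 + 349 = 42881

42881


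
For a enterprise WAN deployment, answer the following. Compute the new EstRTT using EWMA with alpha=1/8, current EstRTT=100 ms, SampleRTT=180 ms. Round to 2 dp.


Given: EstRTT = 100 ms, SampleRTT = 180 ms, alpha = 1/8
New EstRTT = (1 - alpha) * EstRTT + alpha * SampleRTT
(7/8) * 100 = 87.5
(1/8) * 180 = 22.5
New EstRTT = 87.5 + 22.5 = 110 ms -> 110.00 ms (2 dp)

110.00


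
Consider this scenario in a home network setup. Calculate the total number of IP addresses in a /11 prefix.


Given: CIDR prefix /11
Host bits = 32 - 11 = 21
Total addresses = 2^21 = 2097152

2097152


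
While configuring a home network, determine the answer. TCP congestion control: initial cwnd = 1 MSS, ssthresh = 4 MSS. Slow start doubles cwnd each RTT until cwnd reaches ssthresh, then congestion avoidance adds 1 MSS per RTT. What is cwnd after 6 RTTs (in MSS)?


RTT 0: cwnd = 1 MSS (initial)
RTT 1: cwnd = 2 MSS (slow start, doubled)
RTT 2: cwnd = 4 MSS (slow start, doubled)
RTT 3: cwnd = 5 MSS (congestion avoidance, +1)
RTT 4: cwnd = 6 MSS (congestion avoidance, +1)
RTT 5: cwnd = 7 MSS (congestion avoidance, +1)
RTT 6: cwnd = 8 MSS (congestion avoidance, +1)

8


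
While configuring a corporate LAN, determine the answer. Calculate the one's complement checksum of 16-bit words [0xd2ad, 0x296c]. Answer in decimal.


Given words: [0xd2ad, 0x296c]
Step 1: Sum all words
Raw sum = 53933 + 10604 = 64537
One's complement = ~64537 & 0xFFFF = 998

998


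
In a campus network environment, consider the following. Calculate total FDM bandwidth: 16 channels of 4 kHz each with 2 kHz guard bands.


Given: 16 channels, 4 kHz each, guard = 2 kHz
Channel bandwidth = 16 * 4 = 64 kHz
Guard bands = 15 gaps * 2 kHz = 30 kHz
Total = 64 + 30 = 94 kHz

94


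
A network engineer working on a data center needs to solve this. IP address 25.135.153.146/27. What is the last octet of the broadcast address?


Given: IP = 25.135.153.146, prefix = /27
Host bits = 32 - 27 = 5
Network last octet = 146 AND mask = 128
Host part size = 2^5 - 1 = 31
Broadcast last octet = 128 OR 31 = 159

159


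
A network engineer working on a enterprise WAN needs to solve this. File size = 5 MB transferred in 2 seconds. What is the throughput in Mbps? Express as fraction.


Given: file = 5 MB, time = 2 s
File in Mb = 5 * 8 = 40 Mb
Throughput = 40 / 2 Mbps
Throughput = 20 Mbps

20
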